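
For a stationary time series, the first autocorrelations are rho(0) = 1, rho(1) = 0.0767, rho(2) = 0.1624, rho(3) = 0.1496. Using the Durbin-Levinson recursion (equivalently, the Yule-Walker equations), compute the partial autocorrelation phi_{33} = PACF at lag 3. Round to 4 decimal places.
\phi_{33} = 0.1310

The PACF at lag k is phi_{kk}, the last component of the solution
to the Yule-Walker system G_k phi = r_k where
  (G_k)_{ij} = rho(|i - j|), (r_k)_i = rho(i), i,j = 1..k.
Equivalently, Durbin-Levinson gives phi_{kk} iteratively:
  phi_{11} = rho(1)
  phi_{kk} = [rho(k) - sum_{j=1..k-1} phi_{k-1,j} rho(k-j)]
            / [1 - sum_{j=1..k-1} phi_{k-1,j} rho(j)],
  phi_{k,j} = phi_{k-1,j} - phi_{kk} phi_{k-1,k-j},  j = 1..k-1.
Step k = 1:
  phi_11 = rho(1) = 0.0767.
Step k = 2:
  phi_22 = [rho(2) - phi_11 rho(1)] / [1 - phi_11 rho(1)] = [0.1624 - (0.0767)(0.0767)] / [1 - (0.0767)(0.0767)]
         = 0.15651711 / 0.99411711 = 0.157443.
  Update: phi_21 = phi_11 - phi_22 phi_11 = 0.0767 - (0.157443)(0.0767) = 0.064624.
Step k = 3:
  phi_33 = [rho(3) - phi_21 rho(2) - phi_22 rho(1)] / [1 - phi_21 rho(1) - phi_22 rho(2)]
    numerator   = 0.1496 - (0.064624)(0.1624) - (0.157443)(0.0767) = 0.12702914
    denominator = 1 - (0.064624)(0.0767) - (0.157443)(0.1624) = 0.96947453
  phi_33 = 0.12702914 / 0.96947453 = 0.131.
Therefore phi_{33} = 0.1310.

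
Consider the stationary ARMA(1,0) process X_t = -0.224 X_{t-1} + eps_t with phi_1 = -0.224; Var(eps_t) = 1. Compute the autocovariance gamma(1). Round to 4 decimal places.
\gamma(1) = -0.2358

Multiply the model equation by X_{t-k} and take expectations. With theta_0 = psi_0 = 1 and psi_j the MA(infinity) weights, this gives
  gamma(k) - sum_i phi_i gamma(k-i) = c_k,
  c_k = sigma^2 * sum_{j=k..q} theta_j psi_{j-k}   (c_k = 0 for k > q),
using gamma(-m) = gamma(m).
Pure AR (q = 0): c_0 = sigma^2 = 1, c_k = 0 for k >= 1.
Equations for k = 0 and k = 1 (AR order 1):
  gamma(0) = phi_1 gamma(1) + c_0
  gamma(1) = phi_1 gamma(0) + c_1
Substituting the second into the first: gamma(0) (1 - phi_1^2) = c_0 + phi_1 c_1, so
  gamma(0) = c_0 / (1 - phi_1^2) = 1 / (1 - (-0.224)^2) = 1 / 0.949824 = 1.052827.
  gamma(1) = phi_1 gamma(0) = (-0.224)(1.052827) = -0.235833.
Therefore gamma(1) = -0.2358 (to 4 decimal places).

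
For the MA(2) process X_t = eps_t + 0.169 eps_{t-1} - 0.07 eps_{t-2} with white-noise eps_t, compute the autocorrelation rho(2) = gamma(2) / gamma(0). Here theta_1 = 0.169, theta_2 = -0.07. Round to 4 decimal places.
\rho(2) = -0.0677

For an MA(q) process with theta_0 = 1, the autocovariance is
  gamma(k) = sigma^2 * sum_{i=0..q-k} theta_i * theta_{i+k},
and rho(k) = gamma(k) / gamma(0). Sigma^2 cancels.
  numerator   = (1)*(-0.07) = -0.07.
  denominator = (1)^2 + (0.169)^2 + (-0.07)^2 = 1.033461.
  rho(2) = -0.07 / 1.033461 = -0.0677.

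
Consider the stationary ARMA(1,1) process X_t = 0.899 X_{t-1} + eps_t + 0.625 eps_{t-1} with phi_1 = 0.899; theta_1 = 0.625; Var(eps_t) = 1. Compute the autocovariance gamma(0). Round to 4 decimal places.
\gamma(0) = 13.1094

Multiply the model equation by X_{t-k} and take expectations. With theta_0 = psi_0 = 1 and psi_j the MA(infinity) weights, this gives
  gamma(k) - sum_i phi_i gamma(k-i) = c_k,
  c_k = sigma^2 * sum_{j=k..q} theta_j psi_{j-k}   (c_k = 0 for k > q),
using gamma(-m) = gamma(m).
psi-weights needed (psi_j = theta_j + sum_i phi_i psi_{j-i}):
  psi_1 = theta_1 + phi_1 = 0.625 + (0.899) = 1.524
Right-hand sides:
  c_0 = sigma^2 (1 + theta_1 psi_1) = 1 * (1 + (0.625)(1.524)) = 1 * 1.9525 = 1.9525
  c_1 = sigma^2 theta_1 = 1 * (0.625) = 0.625
  c_2 = 0
Equations for k = 0 and k = 1 (AR order 1):
  gamma(0) = phi_1 gamma(1) + c_0
  gamma(1) = phi_1 gamma(0) + c_1
Substituting the second into the first: gamma(0) (1 - phi_1^2) = c_0 + phi_1 c_1, so
  gamma(0) = (c_0 + phi_1 c_1) / (1 - phi_1^2) = (1.9525 + (0.899)(0.625)) / (1 - (0.899)^2) = 2.514375 / 0.191799 = 13.109427.
Therefore gamma(0) = 13.1094 (to 4 decimal places).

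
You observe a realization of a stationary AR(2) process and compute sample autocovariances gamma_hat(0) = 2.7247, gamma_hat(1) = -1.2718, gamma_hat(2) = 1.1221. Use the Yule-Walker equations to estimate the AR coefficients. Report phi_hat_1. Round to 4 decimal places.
\hat\phi_{1} = -0.3510

The Yule-Walker equations for an AR(p) process read, in matrix form,
  Gamma_p phi = r_p,   with   (Gamma_p)_{ij} = gamma(|i - j|),
                       (r_p)_i = gamma(i),   i,j = 1..p.
Substitute the sample gammas (Toeplitz matrix and right-hand side of size 2):
  Gamma_p = [[2.7247, -1.2718], [-1.2718, 2.7247]]
  r_p     = [-1.2718, 1.1221]
Written out:
  2.7247 phi_1 - 1.2718 phi_2 = -1.2718
  -1.2718 phi_1 + 2.7247 phi_2 = 1.1221
Solve by Cramer's rule:
  det = gamma(0)^2 - gamma(1)^2 = (2.7247)^2 - (-1.2718)^2 = 7.42399009 - 1.61747524 = 5.80651485
  phi_hat_1 = [gamma(1) gamma(0) - gamma(1) gamma(2)] / det = [(-1.2718)(2.7247) - (-1.2718)(1.1221)] / 5.80651485 = -2.03818668 / 5.80651485 = -0.351
  phi_hat_2 = [gamma(0) gamma(2) - gamma(1)^2] / det = [(2.7247)(1.1221) - (-1.2718)^2] / 5.80651485 = 1.43991063 / 5.80651485 = 0.248
So phi_hat = [-0.3510, 0.2480].
Therefore phi_hat_1 = -0.3510.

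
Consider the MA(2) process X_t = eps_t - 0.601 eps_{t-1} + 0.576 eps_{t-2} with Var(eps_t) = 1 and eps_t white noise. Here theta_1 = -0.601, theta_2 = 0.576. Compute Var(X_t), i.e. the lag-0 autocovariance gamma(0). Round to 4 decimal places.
\gamma(0) = 1.6930

For an MA(q) process X_t = eps_t + sum_i theta_i eps_{t-i} with
Var(eps_t) = sigma^2, the variance is
  gamma(0) = sigma^2 * (1 + sum_i theta_i^2).
  sum_i theta_i^2 = (-0.601)^2 + (0.576)^2 = 0.361201 + 0.331776 = 0.692977.
  gamma(0) = 1 * (1 + 0.692977) = 1 * 1.692977 = 1.692977, which rounds to 1.6930.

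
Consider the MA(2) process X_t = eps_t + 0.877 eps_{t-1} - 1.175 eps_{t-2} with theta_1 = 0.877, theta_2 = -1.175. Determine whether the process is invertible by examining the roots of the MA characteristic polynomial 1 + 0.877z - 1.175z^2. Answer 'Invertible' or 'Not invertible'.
\text{Not invertible}

The MA(q) characteristic polynomial is P(z) = 1 + 0.877z - 1.175z^2.
Invertibility requires all roots to lie outside the unit circle, i.e. |z| > 1 for every root.
Set 1 + (0.877) z + (-1.175) z^2 = 0, i.e. a z^2 + b z + c = 0 with a = -1.175, b = 0.877, c = 1.
Discriminant D = b^2 - 4ac = (0.877)^2 - 4*(-1.175)*1 = 0.769129 - (-4.7) = 5.469129.
D >= 0, so the roots are real: z = (-b +/- sqrt(D)) / (2a) = (-0.877 +/- 2.338617) / (-2.35).
  z_1 = (-0.877 + 2.338617) / (-2.35) = -0.622,   |z_1| = 0.622.
  z_2 = (-0.877 - 2.338617) / (-2.35) = 1.3683,   |z_2| = 1.3683.
Moduli of all roots: 0.6220, 1.3683.
All moduli strictly greater than 1? No.
Verdict: Not invertible.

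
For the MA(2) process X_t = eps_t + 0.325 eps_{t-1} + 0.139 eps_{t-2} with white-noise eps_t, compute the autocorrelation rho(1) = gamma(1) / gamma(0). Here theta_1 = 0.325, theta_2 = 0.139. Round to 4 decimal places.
\rho(1) = 0.3291

For an MA(q) process with theta_0 = 1, the autocovariance is
  gamma(k) = sigma^2 * sum_{i=0..q-k} theta_i * theta_{i+k},
and rho(k) = gamma(k) / gamma(0). Sigma^2 cancels.
  numerator   = (1)*(0.325) + (0.325)*(0.139) = 0.370175.
  denominator = (1)^2 + (0.325)^2 + (0.139)^2 = 1.124946.
  rho(1) = 0.370175 / 1.124946 = 0.3291.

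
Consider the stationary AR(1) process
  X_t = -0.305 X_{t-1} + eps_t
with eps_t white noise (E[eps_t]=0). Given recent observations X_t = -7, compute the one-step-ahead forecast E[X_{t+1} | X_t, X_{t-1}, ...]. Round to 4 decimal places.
E[X_{t+1} \mid \mathcal F_t] = 2.1350

For an AR(p) model X_t = c + sum_i phi_i X_{t-i} + eps_t, the
one-step-ahead conditional mean is
  E[X_{t+1} | X_t, ...] = c + sum_i phi_i X_{t+1-i}.
Substitute known values:
  E[X_{t+1} | ...] = (-0.305) * (-7)
                   = 2.1350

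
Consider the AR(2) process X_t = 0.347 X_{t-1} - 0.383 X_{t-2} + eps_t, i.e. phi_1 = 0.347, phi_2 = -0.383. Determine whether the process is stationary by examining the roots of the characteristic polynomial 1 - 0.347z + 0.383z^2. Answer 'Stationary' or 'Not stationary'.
\text{Stationary}

The AR(p) characteristic polynomial is P(z) = 1 - 0.347z + 0.383z^2.
Stationarity requires all roots to lie outside the unit circle, i.e. |z| > 1 for every root.
Set 1 + (-0.347) z + (0.383) z^2 = 0, i.e. a z^2 + b z + c = 0 with a = 0.383, b = -0.347, c = 1.
Discriminant D = b^2 - 4ac = (-0.347)^2 - 4*(0.383)*1 = 0.120409 - (1.532) = -1.411591.
D < 0, so the roots are the complex-conjugate pair z = (-b +/- i sqrt(-D)) / (2a) = 0.453 +/- 1.551i.
For a conjugate pair |z|^2 = z * conj(z) = (product of roots) = c/a = 1/(0.383) = 2.610966, so |z| = sqrt(2.610966) = 1.6158 for both roots.
Moduli of all roots: 1.6158, 1.6158.
All moduli strictly greater than 1? Yes.
Verdict: Stationary.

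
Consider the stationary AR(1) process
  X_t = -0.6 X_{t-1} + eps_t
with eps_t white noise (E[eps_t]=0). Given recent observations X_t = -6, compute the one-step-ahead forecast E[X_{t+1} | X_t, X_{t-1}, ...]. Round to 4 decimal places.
E[X_{t+1} \mid \mathcal F_t] = 3.6000

For an AR(p) model X_t = c + sum_i phi_i X_{t-i} + eps_t, the
one-step-ahead conditional mean is
  E[X_{t+1} | X_t, ...] = c + sum_i phi_i X_{t+1-i}.
Substitute known values:
  E[X_{t+1} | ...] = (-0.6) * (-6)
                   = 3.6000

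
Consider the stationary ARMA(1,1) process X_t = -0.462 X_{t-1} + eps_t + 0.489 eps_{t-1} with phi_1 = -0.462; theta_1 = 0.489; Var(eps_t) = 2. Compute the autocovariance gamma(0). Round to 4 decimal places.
\gamma(0) = 2.0019

Multiply the model equation by X_{t-k} and take expectations. With theta_0 = psi_0 = 1 and psi_j the MA(infinity) weights, this gives
  gamma(k) - sum_i phi_i gamma(k-i) = c_k,
  c_k = sigma^2 * sum_{j=k..q} theta_j psi_{j-k}   (c_k = 0 for k > q),
using gamma(-m) = gamma(m).
psi-weights needed (psi_j = theta_j + sum_i phi_i psi_{j-i}):
  psi_1 = theta_1 + phi_1 = 0.489 + (-0.462) = 0.027
Right-hand sides:
  c_0 = sigma^2 (1 + theta_1 psi_1) = 2 * (1 + (0.489)(0.027)) = 2 * 1.013203 = 2.026406
  c_1 = sigma^2 theta_1 = 2 * (0.489) = 0.978
  c_2 = 0
Equations for k = 0 and k = 1 (AR order 1):
  gamma(0) = phi_1 gamma(1) + c_0
  gamma(1) = phi_1 gamma(0) + c_1
Substituting the second into the first: gamma(0) (1 - phi_1^2) = c_0 + phi_1 c_1, so
  gamma(0) = (c_0 + phi_1 c_1) / (1 - phi_1^2) = (2.026406 + (-0.462)(0.978)) / (1 - (-0.462)^2) = 1.57457 / 0.786556 = 2.001854.
Therefore gamma(0) = 2.0019 (to 4 decimal places).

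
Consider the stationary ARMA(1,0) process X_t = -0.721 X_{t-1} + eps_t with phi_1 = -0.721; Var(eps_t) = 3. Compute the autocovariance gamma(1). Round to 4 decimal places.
\gamma(1) = -4.5048

Multiply the model equation by X_{t-k} and take expectations. With theta_0 = psi_0 = 1 and psi_j the MA(infinity) weights, this gives
  gamma(k) - sum_i phi_i gamma(k-i) = c_k,
  c_k = sigma^2 * sum_{j=k..q} theta_j psi_{j-k}   (c_k = 0 for k > q),
using gamma(-m) = gamma(m).
Pure AR (q = 0): c_0 = sigma^2 = 3, c_k = 0 for k >= 1.
Equations for k = 0 and k = 1 (AR order 1):
  gamma(0) = phi_1 gamma(1) + c_0
  gamma(1) = phi_1 gamma(0) + c_1
Substituting the second into the first: gamma(0) (1 - phi_1^2) = c_0 + phi_1 c_1, so
  gamma(0) = c_0 / (1 - phi_1^2) = 3 / (1 - (-0.721)^2) = 3 / 0.480159 = 6.24793.
  gamma(1) = phi_1 gamma(0) = (-0.721)(6.24793) = -4.504758.
Therefore gamma(1) = -4.5048 (to 4 decimal places).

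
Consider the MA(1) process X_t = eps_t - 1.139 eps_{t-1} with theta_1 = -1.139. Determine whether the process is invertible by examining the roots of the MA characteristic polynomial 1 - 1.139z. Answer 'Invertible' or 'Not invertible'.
\text{Not invertible}

The MA(q) characteristic polynomial is P(z) = 1 - 1.139z.
Invertibility requires all roots to lie outside the unit circle, i.e. |z| > 1 for every root.
This is linear in z: 1 + (-1.139) z = 0  =>  z = -1/(-1.139) = 0.877963,  |z| = 0.877963.
Moduli of all roots: 0.8780.
All moduli strictly greater than 1? No.
Verdict: Not invertible.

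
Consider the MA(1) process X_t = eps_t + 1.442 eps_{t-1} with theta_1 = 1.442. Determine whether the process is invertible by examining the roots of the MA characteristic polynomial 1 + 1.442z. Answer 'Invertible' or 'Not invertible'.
\text{Not invertible}

The MA(q) characteristic polynomial is P(z) = 1 + 1.442z.
Invertibility requires all roots to lie outside the unit circle, i.e. |z| > 1 for every root.
This is linear in z: 1 + (1.442) z = 0  =>  z = -1/(1.442) = -0.693481,  |z| = 0.693481.
Moduli of all roots: 0.6935.
All moduli strictly greater than 1? No.
Verdict: Not invertible.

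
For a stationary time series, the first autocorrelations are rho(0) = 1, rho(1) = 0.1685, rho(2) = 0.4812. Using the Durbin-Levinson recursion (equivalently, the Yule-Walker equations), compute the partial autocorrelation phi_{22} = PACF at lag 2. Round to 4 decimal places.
\phi_{22} = 0.4660

The PACF at lag k is phi_{kk}, the last component of the solution
to the Yule-Walker system G_k phi = r_k where
  (G_k)_{ij} = rho(|i - j|), (r_k)_i = rho(i), i,j = 1..k.
Equivalently, Durbin-Levinson gives phi_{kk} iteratively:
  phi_{11} = rho(1)
  phi_{kk} = [rho(k) - sum_{j=1..k-1} phi_{k-1,j} rho(k-j)]
            / [1 - sum_{j=1..k-1} phi_{k-1,j} rho(j)],
  phi_{k,j} = phi_{k-1,j} - phi_{kk} phi_{k-1,k-j},  j = 1..k-1.
Step k = 1:
  phi_11 = rho(1) = 0.1685.
Step k = 2:
  phi_22 = [rho(2) - phi_11 rho(1)] / [1 - phi_11 rho(1)] = [0.4812 - (0.1685)(0.1685)] / [1 - (0.1685)(0.1685)]
         = 0.45280775 / 0.97160775 = 0.466.
Therefore phi_{22} = 0.4660.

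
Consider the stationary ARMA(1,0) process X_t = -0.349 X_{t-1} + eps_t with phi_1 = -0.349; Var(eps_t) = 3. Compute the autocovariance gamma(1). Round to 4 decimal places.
\gamma(1) = -1.1922

Multiply the model equation by X_{t-k} and take expectations. With theta_0 = psi_0 = 1 and psi_j the MA(infinity) weights, this gives
  gamma(k) - sum_i phi_i gamma(k-i) = c_k,
  c_k = sigma^2 * sum_{j=k..q} theta_j psi_{j-k}   (c_k = 0 for k > q),
using gamma(-m) = gamma(m).
Pure AR (q = 0): c_0 = sigma^2 = 3, c_k = 0 for k >= 1.
Equations for k = 0 and k = 1 (AR order 1):
  gamma(0) = phi_1 gamma(1) + c_0
  gamma(1) = phi_1 gamma(0) + c_1
Substituting the second into the first: gamma(0) (1 - phi_1^2) = c_0 + phi_1 c_1, so
  gamma(0) = c_0 / (1 - phi_1^2) = 3 / (1 - (-0.349)^2) = 3 / 0.878199 = 3.416082.
  gamma(1) = phi_1 gamma(0) = (-0.349)(3.416082) = -1.192213.
Therefore gamma(1) = -1.1922 (to 4 decimal places).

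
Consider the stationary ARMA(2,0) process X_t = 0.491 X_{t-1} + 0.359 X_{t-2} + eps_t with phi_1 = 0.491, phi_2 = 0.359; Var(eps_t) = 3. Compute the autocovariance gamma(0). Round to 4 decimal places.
\gamma(0) = 8.3334

Multiply the model equation by X_{t-k} and take expectations. With theta_0 = psi_0 = 1 and psi_j the MA(infinity) weights, this gives
  gamma(k) - sum_i phi_i gamma(k-i) = c_k,
  c_k = sigma^2 * sum_{j=k..q} theta_j psi_{j-k}   (c_k = 0 for k > q),
using gamma(-m) = gamma(m).
Pure AR (q = 0): c_0 = sigma^2 = 3, c_k = 0 for k >= 1.
Equations for k = 0, 1, 2 (AR order 2, c_2 = 0):
  (E0) gamma(0) = phi_1 gamma(1) + phi_2 gamma(2) + c_0
  (E1) gamma(1) = phi_1 gamma(0) + phi_2 gamma(1) + c_1
  (E2) gamma(2) = phi_1 gamma(1) + phi_2 gamma(0)
From (E1): gamma(1) = A gamma(0) + B with
  A = phi_1 / (1 - phi_2) = 0.491 / 0.641 = 0.765991,   B = c_1 / (1 - phi_2) = 0 / 0.641 = 0.
Insert (E2) into (E0): gamma(0) (1 - phi_2^2) = phi_1 (1 + phi_2) gamma(1) + c_0.
  phi_1 (1 + phi_2) = (0.491)(1.359) = 0.667269,   1 - phi_2^2 = 0.871119.
Replace gamma(1) by A gamma(0) + B and collect gamma(0):
  gamma(0) [0.871119 - (0.667269)(0.765991)] = c_0 = 3
  gamma(0) * 0.359997 = 3
  gamma(0) = 3 / 0.359997 = 8.333398.
Therefore gamma(0) = 8.3334 (to 4 decimal places).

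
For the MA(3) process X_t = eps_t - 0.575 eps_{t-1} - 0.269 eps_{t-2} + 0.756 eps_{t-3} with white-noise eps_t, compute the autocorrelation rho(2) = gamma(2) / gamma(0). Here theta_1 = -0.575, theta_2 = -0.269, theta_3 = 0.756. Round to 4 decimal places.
\rho(2) = -0.3564

For an MA(q) process with theta_0 = 1, the autocovariance is
  gamma(k) = sigma^2 * sum_{i=0..q-k} theta_i * theta_{i+k},
and rho(k) = gamma(k) / gamma(0). Sigma^2 cancels.
  numerator   = (1)*(-0.269) + (-0.575)*(0.756) = -0.7037.
  denominator = (1)^2 + (-0.575)^2 + (-0.269)^2 + (0.756)^2 = 1.974522.
  rho(2) = -0.7037 / 1.974522 = -0.3564.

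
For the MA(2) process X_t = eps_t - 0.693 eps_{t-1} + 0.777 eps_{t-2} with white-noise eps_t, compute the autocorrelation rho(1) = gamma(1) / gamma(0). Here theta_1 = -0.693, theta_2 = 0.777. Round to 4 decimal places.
\rho(1) = -0.5909

For an MA(q) process with theta_0 = 1, the autocovariance is
  gamma(k) = sigma^2 * sum_{i=0..q-k} theta_i * theta_{i+k},
and rho(k) = gamma(k) / gamma(0). Sigma^2 cancels.
  numerator   = (1)*(-0.693) + (-0.693)*(0.777) = -1.231461.
  denominator = (1)^2 + (-0.693)^2 + (0.777)^2 = 2.083978.
  rho(1) = -1.231461 / 2.083978 = -0.5909.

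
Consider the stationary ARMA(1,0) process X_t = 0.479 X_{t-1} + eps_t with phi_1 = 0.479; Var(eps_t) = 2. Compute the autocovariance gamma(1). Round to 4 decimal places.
\gamma(1) = 1.2433

Multiply the model equation by X_{t-k} and take expectations. With theta_0 = psi_0 = 1 and psi_j the MA(infinity) weights, this gives
  gamma(k) - sum_i phi_i gamma(k-i) = c_k,
  c_k = sigma^2 * sum_{j=k..q} theta_j psi_{j-k}   (c_k = 0 for k > q),
using gamma(-m) = gamma(m).
Pure AR (q = 0): c_0 = sigma^2 = 2, c_k = 0 for k >= 1.
Equations for k = 0 and k = 1 (AR order 1):
  gamma(0) = phi_1 gamma(1) + c_0
  gamma(1) = phi_1 gamma(0) + c_1
Substituting the second into the first: gamma(0) (1 - phi_1^2) = c_0 + phi_1 c_1, so
  gamma(0) = c_0 / (1 - phi_1^2) = 2 / (1 - (0.479)^2) = 2 / 0.770559 = 2.595518.
  gamma(1) = phi_1 gamma(0) = (0.479)(2.595518) = 1.243253.
Therefore gamma(1) = 1.2433 (to 4 decimal places).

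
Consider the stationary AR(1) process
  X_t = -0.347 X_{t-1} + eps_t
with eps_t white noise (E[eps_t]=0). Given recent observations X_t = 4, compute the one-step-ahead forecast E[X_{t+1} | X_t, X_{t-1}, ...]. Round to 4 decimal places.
E[X_{t+1} \mid \mathcal F_t] = -1.3880

For an AR(p) model X_t = c + sum_i phi_i X_{t-i} + eps_t, the
one-step-ahead conditional mean is
  E[X_{t+1} | X_t, ...] = c + sum_i phi_i X_{t+1-i}.
Substitute known values:
  E[X_{t+1} | ...] = (-0.347) * (4)
                   = -1.3880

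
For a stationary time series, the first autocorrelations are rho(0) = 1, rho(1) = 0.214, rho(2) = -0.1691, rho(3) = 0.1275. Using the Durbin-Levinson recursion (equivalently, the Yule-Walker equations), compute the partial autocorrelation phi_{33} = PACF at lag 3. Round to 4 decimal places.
\phi_{33} = 0.2429

The PACF at lag k is phi_{kk}, the last component of the solution
to the Yule-Walker system G_k phi = r_k where
  (G_k)_{ij} = rho(|i - j|), (r_k)_i = rho(i), i,j = 1..k.
Equivalently, Durbin-Levinson gives phi_{kk} iteratively:
  phi_{11} = rho(1)
  phi_{kk} = [rho(k) - sum_{j=1..k-1} phi_{k-1,j} rho(k-j)]
            / [1 - sum_{j=1..k-1} phi_{k-1,j} rho(j)],
  phi_{k,j} = phi_{k-1,j} - phi_{kk} phi_{k-1,k-j},  j = 1..k-1.
Step k = 1:
  phi_11 = rho(1) = 0.214.
Step k = 2:
  phi_22 = [rho(2) - phi_11 rho(1)] / [1 - phi_11 rho(1)] = [-0.1691 - (0.214)(0.214)] / [1 - (0.214)(0.214)]
         = -0.214896 / 0.954204 = -0.22521.
  Update: phi_21 = phi_11 - phi_22 phi_11 = 0.214 - (-0.22521)(0.214) = 0.262195.
Step k = 3:
  phi_33 = [rho(3) - phi_21 rho(2) - phi_22 rho(1)] / [1 - phi_21 rho(1) - phi_22 rho(2)]
    numerator   = 0.1275 - (0.262195)(-0.1691) - (-0.22521)(0.214) = 0.22003203
    denominator = 1 - (0.262195)(0.214) - (-0.22521)(-0.1691) = 0.90580734
  phi_33 = 0.22003203 / 0.90580734 = 0.2429.
Therefore phi_{33} = 0.2429.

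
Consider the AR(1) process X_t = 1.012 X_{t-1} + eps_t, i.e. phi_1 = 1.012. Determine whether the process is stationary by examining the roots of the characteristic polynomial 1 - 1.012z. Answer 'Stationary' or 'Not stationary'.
\text{Not stationary}

The AR(p) characteristic polynomial is P(z) = 1 - 1.012z.
Stationarity requires all roots to lie outside the unit circle, i.e. |z| > 1 for every root.
This is linear in z: 1 + (-1.012) z = 0  =>  z = -1/(-1.012) = 0.988142,  |z| = 0.988142.
Moduli of all roots: 0.9881.
All moduli strictly greater than 1? No.
Verdict: Not stationary.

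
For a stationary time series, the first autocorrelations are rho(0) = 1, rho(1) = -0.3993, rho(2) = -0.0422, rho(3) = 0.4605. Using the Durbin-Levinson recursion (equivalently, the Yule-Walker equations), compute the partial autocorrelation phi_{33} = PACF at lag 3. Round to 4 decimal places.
\phi_{33} = 0.4340

The PACF at lag k is phi_{kk}, the last component of the solution
to the Yule-Walker system G_k phi = r_k where
  (G_k)_{ij} = rho(|i - j|), (r_k)_i = rho(i), i,j = 1..k.
Equivalently, Durbin-Levinson gives phi_{kk} iteratively:
  phi_{11} = rho(1)
  phi_{kk} = [rho(k) - sum_{j=1..k-1} phi_{k-1,j} rho(k-j)]
            / [1 - sum_{j=1..k-1} phi_{k-1,j} rho(j)],
  phi_{k,j} = phi_{k-1,j} - phi_{kk} phi_{k-1,k-j},  j = 1..k-1.
Step k = 1:
  phi_11 = rho(1) = -0.3993.
Step k = 2:
  phi_22 = [rho(2) - phi_11 rho(1)] / [1 - phi_11 rho(1)] = [-0.0422 - (-0.3993)(-0.3993)] / [1 - (-0.3993)(-0.3993)]
         = -0.20164049 / 0.84055951 = -0.239888.
  Update: phi_21 = phi_11 - phi_22 phi_11 = -0.3993 - (-0.239888)(-0.3993) = -0.495087.
Step k = 3:
  phi_33 = [rho(3) - phi_21 rho(2) - phi_22 rho(1)] / [1 - phi_21 rho(1) - phi_22 rho(2)]
    numerator   = 0.4605 - (-0.495087)(-0.0422) - (-0.239888)(-0.3993) = 0.34381987
    denominator = 1 - (-0.495087)(-0.3993) - (-0.239888)(-0.0422) = 0.79218829
  phi_33 = 0.34381987 / 0.79218829 = 0.434.
Therefore phi_{33} = 0.4340.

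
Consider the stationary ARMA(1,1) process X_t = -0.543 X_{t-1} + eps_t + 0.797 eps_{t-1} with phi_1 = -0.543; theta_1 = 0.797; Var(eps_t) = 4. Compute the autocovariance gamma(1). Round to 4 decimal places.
\gamma(1) = 0.8173

Multiply the model equation by X_{t-k} and take expectations. With theta_0 = psi_0 = 1 and psi_j the MA(infinity) weights, this gives
  gamma(k) - sum_i phi_i gamma(k-i) = c_k,
  c_k = sigma^2 * sum_{j=k..q} theta_j psi_{j-k}   (c_k = 0 for k > q),
using gamma(-m) = gamma(m).
psi-weights needed (psi_j = theta_j + sum_i phi_i psi_{j-i}):
  psi_1 = theta_1 + phi_1 = 0.797 + (-0.543) = 0.254
Right-hand sides:
  c_0 = sigma^2 (1 + theta_1 psi_1) = 4 * (1 + (0.797)(0.254)) = 4 * 1.202438 = 4.809752
  c_1 = sigma^2 theta_1 = 4 * (0.797) = 3.188
  c_2 = 0
Equations for k = 0 and k = 1 (AR order 1):
  gamma(0) = phi_1 gamma(1) + c_0
  gamma(1) = phi_1 gamma(0) + c_1
Substituting the second into the first: gamma(0) (1 - phi_1^2) = c_0 + phi_1 c_1, so
  gamma(0) = (c_0 + phi_1 c_1) / (1 - phi_1^2) = (4.809752 + (-0.543)(3.188)) / (1 - (-0.543)^2) = 3.078668 / 0.705151 = 4.36597.
  gamma(1) = phi_1 gamma(0) + c_1 = (-0.543)(4.36597) + (3.188) = 0.817278.
Therefore gamma(1) = 0.8173 (to 4 decimal places).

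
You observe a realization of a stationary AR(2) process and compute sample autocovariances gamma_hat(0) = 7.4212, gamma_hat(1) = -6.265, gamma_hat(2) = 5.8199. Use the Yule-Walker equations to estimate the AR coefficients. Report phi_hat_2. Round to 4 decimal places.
\hat\phi_{2} = 0.2490

The Yule-Walker equations for an AR(p) process read, in matrix form,
  Gamma_p phi = r_p,   with   (Gamma_p)_{ij} = gamma(|i - j|),
                       (r_p)_i = gamma(i),   i,j = 1..p.
Substitute the sample gammas (Toeplitz matrix and right-hand side of size 2):
  Gamma_p = [[7.4212, -6.265], [-6.265, 7.4212]]
  r_p     = [-6.265, 5.8199]
Written out:
  7.4212 phi_1 - 6.265 phi_2 = -6.265
  -6.265 phi_1 + 7.4212 phi_2 = 5.8199
Solve by Cramer's rule:
  det = gamma(0)^2 - gamma(1)^2 = (7.4212)^2 - (-6.265)^2 = 55.07420944 - 39.250225 = 15.82398444
  phi_hat_1 = [gamma(1) gamma(0) - gamma(1) gamma(2)] / det = [(-6.265)(7.4212) - (-6.265)(5.8199)] / 15.82398444 = -10.0321445 / 15.82398444 = -0.634
  phi_hat_2 = [gamma(0) gamma(2) - gamma(1)^2] / det = [(7.4212)(5.8199) - (-6.265)^2] / 15.82398444 = 3.94041688 / 15.82398444 = 0.249
So phi_hat = [-0.6340, 0.2490].
Therefore phi_hat_2 = 0.2490.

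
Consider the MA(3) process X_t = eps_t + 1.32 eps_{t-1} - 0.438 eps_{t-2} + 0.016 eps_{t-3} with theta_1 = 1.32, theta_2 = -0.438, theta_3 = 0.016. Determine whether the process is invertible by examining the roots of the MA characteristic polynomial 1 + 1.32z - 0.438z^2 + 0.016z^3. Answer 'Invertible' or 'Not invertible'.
\text{Not invertible}

The MA(q) characteristic polynomial is P(z) = 1 + 1.32z - 0.438z^2 + 0.016z^3.
Invertibility requires all roots to lie outside the unit circle, i.e. |z| > 1 for every root.
Degree 3: look for a simple real root z0 first, then factor out (1 - z/z0) and solve the remaining quadratic.
Testing z0 = -0.625: P(-0.625) = 1 + (1.32)(-0.625) + (-0.438)(-0.625)^2 + (0.016)(-0.625)^3
  = 1 + (-0.825) + (-0.171094) + (-0.003906) = 0.  So z_0 = -0.625 is a root, |z_0| = 0.625.
Divide out the factor (1 + 1.6 z) = (1 - z/z0) (since 1/z0 = -1.6):
  P(z) = (1 + 1.6 z)(1 + (-0.28) z + (0.01) z^2)
  [check: z-coef -0.28 - (-1.6) = 1.32; z^2-coef 0.01 - (-1.6)(-0.28) = -0.438; z^3-coef -(-1.6)(0.01) = 0.016.]
Remaining roots from the quadratic factor 1 + (-0.28) z + (0.01) z^2:
  Set 1 + (-0.28) z + (0.01) z^2 = 0, i.e. a z^2 + b z + c = 0 with a = 0.01, b = -0.28, c = 1.
  Discriminant D = b^2 - 4ac = (-0.28)^2 - 4*(0.01)*1 = 0.0784 - (0.04) = 0.0384.
  D >= 0, so the roots are real: z = (-b +/- sqrt(D)) / (2a) = (0.28 +/- 0.195959) / (0.02).
    z_1 = (0.28 + 0.195959) / (0.02) = 23.798,   |z_1| = 23.798.
    z_2 = (0.28 - 0.195959) / (0.02) = 4.202,   |z_2| = 4.202.
Moduli of all roots: 0.6250, 23.7980, 4.2020.
All moduli strictly greater than 1? No.
Verdict: Not invertible.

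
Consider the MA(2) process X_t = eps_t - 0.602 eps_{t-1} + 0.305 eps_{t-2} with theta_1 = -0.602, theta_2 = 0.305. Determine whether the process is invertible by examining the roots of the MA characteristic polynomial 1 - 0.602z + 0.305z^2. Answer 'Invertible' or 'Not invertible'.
\text{Invertible}

The MA(q) characteristic polynomial is P(z) = 1 - 0.602z + 0.305z^2.
Invertibility requires all roots to lie outside the unit circle, i.e. |z| > 1 for every root.
Set 1 + (-0.602) z + (0.305) z^2 = 0, i.e. a z^2 + b z + c = 0 with a = 0.305, b = -0.602, c = 1.
Discriminant D = b^2 - 4ac = (-0.602)^2 - 4*(0.305)*1 = 0.362404 - (1.22) = -0.857596.
D < 0, so the roots are the complex-conjugate pair z = (-b +/- i sqrt(-D)) / (2a) = 0.9869 +/- 1.5181i.
For a conjugate pair |z|^2 = z * conj(z) = (product of roots) = c/a = 1/(0.305) = 3.278689, so |z| = sqrt(3.278689) = 1.8107 for both roots.
Moduli of all roots: 1.8107, 1.8107.
All moduli strictly greater than 1? Yes.
Verdict: Invertible.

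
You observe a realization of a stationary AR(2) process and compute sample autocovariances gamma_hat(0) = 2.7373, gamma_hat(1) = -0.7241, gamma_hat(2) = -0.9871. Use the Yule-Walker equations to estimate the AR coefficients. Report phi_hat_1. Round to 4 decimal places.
\hat\phi_{1} = -0.3870

The Yule-Walker equations for an AR(p) process read, in matrix form,
  Gamma_p phi = r_p,   with   (Gamma_p)_{ij} = gamma(|i - j|),
                       (r_p)_i = gamma(i),   i,j = 1..p.
Substitute the sample gammas (Toeplitz matrix and right-hand side of size 2):
  Gamma_p = [[2.7373, -0.7241], [-0.7241, 2.7373]]
  r_p     = [-0.7241, -0.9871]
Written out:
  2.7373 phi_1 - 0.7241 phi_2 = -0.7241
  -0.7241 phi_1 + 2.7373 phi_2 = -0.9871
Solve by Cramer's rule:
  det = gamma(0)^2 - gamma(1)^2 = (2.7373)^2 - (-0.7241)^2 = 7.49281129 - 0.52432081 = 6.96849048
  phi_hat_1 = [gamma(1) gamma(0) - gamma(1) gamma(2)] / det = [(-0.7241)(2.7373) - (-0.7241)(-0.9871)] / 6.96849048 = -2.69683804 / 6.96849048 = -0.387
  phi_hat_2 = [gamma(0) gamma(2) - gamma(1)^2] / det = [(2.7373)(-0.9871) - (-0.7241)^2] / 6.96849048 = -3.22630964 / 6.96849048 = -0.463
So phi_hat = [-0.3870, -0.4630].
Therefore phi_hat_1 = -0.3870.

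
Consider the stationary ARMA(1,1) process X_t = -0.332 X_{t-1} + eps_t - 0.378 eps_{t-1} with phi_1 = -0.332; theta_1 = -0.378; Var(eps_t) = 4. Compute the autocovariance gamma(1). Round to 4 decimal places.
\gamma(1) = -3.5924

Multiply the model equation by X_{t-k} and take expectations. With theta_0 = psi_0 = 1 and psi_j the MA(infinity) weights, this gives
  gamma(k) - sum_i phi_i gamma(k-i) = c_k,
  c_k = sigma^2 * sum_{j=k..q} theta_j psi_{j-k}   (c_k = 0 for k > q),
using gamma(-m) = gamma(m).
psi-weights needed (psi_j = theta_j + sum_i phi_i psi_{j-i}):
  psi_1 = theta_1 + phi_1 = -0.378 + (-0.332) = -0.71
Right-hand sides:
  c_0 = sigma^2 (1 + theta_1 psi_1) = 4 * (1 + (-0.378)(-0.71)) = 4 * 1.26838 = 5.07352
  c_1 = sigma^2 theta_1 = 4 * (-0.378) = -1.512
  c_2 = 0
Equations for k = 0 and k = 1 (AR order 1):
  gamma(0) = phi_1 gamma(1) + c_0
  gamma(1) = phi_1 gamma(0) + c_1
Substituting the second into the first: gamma(0) (1 - phi_1^2) = c_0 + phi_1 c_1, so
  gamma(0) = (c_0 + phi_1 c_1) / (1 - phi_1^2) = (5.07352 + (-0.332)(-1.512)) / (1 - (-0.332)^2) = 5.575504 / 0.889776 = 6.266188.
  gamma(1) = phi_1 gamma(0) + c_1 = (-0.332)(6.266188) + (-1.512) = -3.592375.
Therefore gamma(1) = -3.5924 (to 4 decimal places).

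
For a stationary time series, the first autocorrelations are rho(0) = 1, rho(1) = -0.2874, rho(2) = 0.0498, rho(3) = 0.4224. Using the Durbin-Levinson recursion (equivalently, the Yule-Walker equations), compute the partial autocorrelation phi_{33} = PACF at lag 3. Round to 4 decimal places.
\phi_{33} = 0.4660

The PACF at lag k is phi_{kk}, the last component of the solution
to the Yule-Walker system G_k phi = r_k where
  (G_k)_{ij} = rho(|i - j|), (r_k)_i = rho(i), i,j = 1..k.
Equivalently, Durbin-Levinson gives phi_{kk} iteratively:
  phi_{11} = rho(1)
  phi_{kk} = [rho(k) - sum_{j=1..k-1} phi_{k-1,j} rho(k-j)]
            / [1 - sum_{j=1..k-1} phi_{k-1,j} rho(j)],
  phi_{k,j} = phi_{k-1,j} - phi_{kk} phi_{k-1,k-j},  j = 1..k-1.
Step k = 1:
  phi_11 = rho(1) = -0.2874.
Step k = 2:
  phi_22 = [rho(2) - phi_11 rho(1)] / [1 - phi_11 rho(1)] = [0.0498 - (-0.2874)(-0.2874)] / [1 - (-0.2874)(-0.2874)]
         = -0.03279876 / 0.91740124 = -0.035752.
  Update: phi_21 = phi_11 - phi_22 phi_11 = -0.2874 - (-0.035752)(-0.2874) = -0.297675.
Step k = 3:
  phi_33 = [rho(3) - phi_21 rho(2) - phi_22 rho(1)] / [1 - phi_21 rho(1) - phi_22 rho(2)]
    numerator   = 0.4224 - (-0.297675)(0.0498) - (-0.035752)(-0.2874) = 0.42694915
    denominator = 1 - (-0.297675)(-0.2874) - (-0.035752)(0.0498) = 0.91622862
  phi_33 = 0.42694915 / 0.91622862 = 0.466.
Therefore phi_{33} = 0.4660.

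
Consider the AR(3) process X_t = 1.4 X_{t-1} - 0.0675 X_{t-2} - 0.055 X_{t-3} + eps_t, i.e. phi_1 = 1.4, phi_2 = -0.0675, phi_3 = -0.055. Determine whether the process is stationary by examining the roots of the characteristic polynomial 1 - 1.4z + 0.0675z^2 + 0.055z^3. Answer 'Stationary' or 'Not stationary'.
\text{Not stationary}

The AR(p) characteristic polynomial is P(z) = 1 - 1.4z + 0.0675z^2 + 0.055z^3.
Stationarity requires all roots to lie outside the unit circle, i.e. |z| > 1 for every root.
Degree 3: look for a simple real root z0 first, then factor out (1 - z/z0) and solve the remaining quadratic.
Testing z0 = 4: P(4) = 1 + (-1.4)(4) + (0.0675)(4)^2 + (0.055)(4)^3
  = 1 + (-5.6) + (1.08) + (3.52) = 0.  So z_0 = 4 is a root, |z_0| = 4.
Divide out the factor (1 - 0.25 z) = (1 - z/z0) (since 1/z0 = 0.25):
  P(z) = (1 - 0.25 z)(1 + (-1.15) z + (-0.22) z^2)
  [check: z-coef -1.15 - (0.25) = -1.4; z^2-coef -0.22 - (0.25)(-1.15) = 0.0675; z^3-coef -(0.25)(-0.22) = 0.055.]
Remaining roots from the quadratic factor 1 + (-1.15) z + (-0.22) z^2:
  Set 1 + (-1.15) z + (-0.22) z^2 = 0, i.e. a z^2 + b z + c = 0 with a = -0.22, b = -1.15, c = 1.
  Discriminant D = b^2 - 4ac = (-1.15)^2 - 4*(-0.22)*1 = 1.3225 - (-0.88) = 2.2025.
  D >= 0, so the roots are real: z = (-b +/- sqrt(D)) / (2a) = (1.15 +/- 1.484082) / (-0.44).
    z_1 = (1.15 + 1.484082) / (-0.44) = -5.9866,   |z_1| = 5.9866.
    z_2 = (1.15 - 1.484082) / (-0.44) = 0.7593,   |z_2| = 0.7593.
Moduli of all roots: 4.0000, 5.9866, 0.7593.
All moduli strictly greater than 1? No.
Verdict: Not stationary.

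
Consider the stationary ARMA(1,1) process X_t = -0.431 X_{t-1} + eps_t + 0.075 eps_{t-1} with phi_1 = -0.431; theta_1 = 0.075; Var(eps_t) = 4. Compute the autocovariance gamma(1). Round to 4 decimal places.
\gamma(1) = -1.6923

Multiply the model equation by X_{t-k} and take expectations. With theta_0 = psi_0 = 1 and psi_j the MA(infinity) weights, this gives
  gamma(k) - sum_i phi_i gamma(k-i) = c_k,
  c_k = sigma^2 * sum_{j=k..q} theta_j psi_{j-k}   (c_k = 0 for k > q),
using gamma(-m) = gamma(m).
psi-weights needed (psi_j = theta_j + sum_i phi_i psi_{j-i}):
  psi_1 = theta_1 + phi_1 = 0.075 + (-0.431) = -0.356
Right-hand sides:
  c_0 = sigma^2 (1 + theta_1 psi_1) = 4 * (1 + (0.075)(-0.356)) = 4 * 0.9733 = 3.8932
  c_1 = sigma^2 theta_1 = 4 * (0.075) = 0.3
  c_2 = 0
Equations for k = 0 and k = 1 (AR order 1):
  gamma(0) = phi_1 gamma(1) + c_0
  gamma(1) = phi_1 gamma(0) + c_1
Substituting the second into the first: gamma(0) (1 - phi_1^2) = c_0 + phi_1 c_1, so
  gamma(0) = (c_0 + phi_1 c_1) / (1 - phi_1^2) = (3.8932 + (-0.431)(0.3)) / (1 - (-0.431)^2) = 3.7639 / 0.814239 = 4.622599.
  gamma(1) = phi_1 gamma(0) + c_1 = (-0.431)(4.622599) + (0.3) = -1.69234.
Therefore gamma(1) = -1.6923 (to 4 decimal places).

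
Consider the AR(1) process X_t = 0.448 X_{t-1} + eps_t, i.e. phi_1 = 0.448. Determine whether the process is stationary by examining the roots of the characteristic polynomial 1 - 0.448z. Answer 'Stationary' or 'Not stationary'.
\text{Stationary}

The AR(p) characteristic polynomial is P(z) = 1 - 0.448z.
Stationarity requires all roots to lie outside the unit circle, i.e. |z| > 1 for every root.
This is linear in z: 1 + (-0.448) z = 0  =>  z = -1/(-0.448) = 2.232143,  |z| = 2.232143.
Moduli of all roots: 2.2321.
All moduli strictly greater than 1? Yes.
Verdict: Stationary.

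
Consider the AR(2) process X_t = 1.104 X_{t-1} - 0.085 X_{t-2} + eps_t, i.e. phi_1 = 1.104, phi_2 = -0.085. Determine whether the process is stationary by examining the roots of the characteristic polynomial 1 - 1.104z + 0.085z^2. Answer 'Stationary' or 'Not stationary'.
\text{Not stationary}

The AR(p) characteristic polynomial is P(z) = 1 - 1.104z + 0.085z^2.
Stationarity requires all roots to lie outside the unit circle, i.e. |z| > 1 for every root.
Set 1 + (-1.104) z + (0.085) z^2 = 0, i.e. a z^2 + b z + c = 0 with a = 0.085, b = -1.104, c = 1.
Discriminant D = b^2 - 4ac = (-1.104)^2 - 4*(0.085)*1 = 1.218816 - (0.34) = 0.878816.
D >= 0, so the roots are real: z = (-b +/- sqrt(D)) / (2a) = (1.104 +/- 0.937452) / (0.17).
  z_1 = (1.104 + 0.937452) / (0.17) = 12.0085,   |z_1| = 12.0085.
  z_2 = (1.104 - 0.937452) / (0.17) = 0.9797,   |z_2| = 0.9797.
Moduli of all roots: 12.0085, 0.9797.
All moduli strictly greater than 1? No.
Verdict: Not stationary.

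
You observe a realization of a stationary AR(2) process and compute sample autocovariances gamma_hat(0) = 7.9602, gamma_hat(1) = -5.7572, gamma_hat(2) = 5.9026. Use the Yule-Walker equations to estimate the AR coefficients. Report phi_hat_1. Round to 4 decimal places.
\hat\phi_{1} = -0.3920

The Yule-Walker equations for an AR(p) process read, in matrix form,
  Gamma_p phi = r_p,   with   (Gamma_p)_{ij} = gamma(|i - j|),
                       (r_p)_i = gamma(i),   i,j = 1..p.
Substitute the sample gammas (Toeplitz matrix and right-hand side of size 2):
  Gamma_p = [[7.9602, -5.7572], [-5.7572, 7.9602]]
  r_p     = [-5.7572, 5.9026]
Written out:
  7.9602 phi_1 - 5.7572 phi_2 = -5.7572
  -5.7572 phi_1 + 7.9602 phi_2 = 5.9026
Solve by Cramer's rule:
  det = gamma(0)^2 - gamma(1)^2 = (7.9602)^2 - (-5.7572)^2 = 63.36478404 - 33.14535184 = 30.2194322
  phi_hat_1 = [gamma(1) gamma(0) - gamma(1) gamma(2)] / det = [(-5.7572)(7.9602) - (-5.7572)(5.9026)] / 30.2194322 = -11.84601472 / 30.2194322 = -0.392
  phi_hat_2 = [gamma(0) gamma(2) - gamma(1)^2] / det = [(7.9602)(5.9026) - (-5.7572)^2] / 30.2194322 = 13.84052468 / 30.2194322 = 0.458
So phi_hat = [-0.3920, 0.4580].
Therefore phi_hat_1 = -0.3920.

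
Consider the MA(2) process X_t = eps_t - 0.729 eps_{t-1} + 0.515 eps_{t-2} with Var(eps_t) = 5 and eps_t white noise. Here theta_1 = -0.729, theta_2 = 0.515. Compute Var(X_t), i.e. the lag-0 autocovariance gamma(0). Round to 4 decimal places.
\gamma(0) = 8.9833

For an MA(q) process X_t = eps_t + sum_i theta_i eps_{t-i} with
Var(eps_t) = sigma^2, the variance is
  gamma(0) = sigma^2 * (1 + sum_i theta_i^2).
  sum_i theta_i^2 = (-0.729)^2 + (0.515)^2 = 0.531441 + 0.265225 = 0.796666.
  gamma(0) = 5 * (1 + 0.796666) = 5 * 1.796666 = 8.98333, which rounds to 8.9833.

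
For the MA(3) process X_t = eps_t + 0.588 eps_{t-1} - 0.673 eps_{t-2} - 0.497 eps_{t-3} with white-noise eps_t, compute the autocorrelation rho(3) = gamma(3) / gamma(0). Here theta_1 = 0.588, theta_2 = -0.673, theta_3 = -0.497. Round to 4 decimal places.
\rho(3) = -0.2430

For an MA(q) process with theta_0 = 1, the autocovariance is
  gamma(k) = sigma^2 * sum_{i=0..q-k} theta_i * theta_{i+k},
and rho(k) = gamma(k) / gamma(0). Sigma^2 cancels.
  numerator   = (1)*(-0.497) = -0.497.
  denominator = (1)^2 + (0.588)^2 + (-0.673)^2 + (-0.497)^2 = 2.045682.
  rho(3) = -0.497 / 2.045682 = -0.2430.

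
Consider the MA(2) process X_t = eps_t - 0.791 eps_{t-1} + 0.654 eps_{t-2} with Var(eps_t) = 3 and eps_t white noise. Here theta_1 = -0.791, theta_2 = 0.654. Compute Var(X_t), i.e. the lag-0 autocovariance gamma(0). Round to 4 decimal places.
\gamma(0) = 6.1602

For an MA(q) process X_t = eps_t + sum_i theta_i eps_{t-i} with
Var(eps_t) = sigma^2, the variance is
  gamma(0) = sigma^2 * (1 + sum_i theta_i^2).
  sum_i theta_i^2 = (-0.791)^2 + (0.654)^2 = 0.625681 + 0.427716 = 1.053397.
  gamma(0) = 3 * (1 + 1.053397) = 3 * 2.053397 = 6.160191, which rounds to 6.1602.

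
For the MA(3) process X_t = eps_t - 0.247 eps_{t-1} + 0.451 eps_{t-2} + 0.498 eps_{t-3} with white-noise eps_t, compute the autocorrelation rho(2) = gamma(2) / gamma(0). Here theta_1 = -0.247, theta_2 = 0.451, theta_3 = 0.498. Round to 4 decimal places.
\rho(2) = 0.2169

For an MA(q) process with theta_0 = 1, the autocovariance is
  gamma(k) = sigma^2 * sum_{i=0..q-k} theta_i * theta_{i+k},
and rho(k) = gamma(k) / gamma(0). Sigma^2 cancels.
  numerator   = (1)*(0.451) + (-0.247)*(0.498) = 0.327994.
  denominator = (1)^2 + (-0.247)^2 + (0.451)^2 + (0.498)^2 = 1.512414.
  rho(2) = 0.327994 / 1.512414 = 0.2169.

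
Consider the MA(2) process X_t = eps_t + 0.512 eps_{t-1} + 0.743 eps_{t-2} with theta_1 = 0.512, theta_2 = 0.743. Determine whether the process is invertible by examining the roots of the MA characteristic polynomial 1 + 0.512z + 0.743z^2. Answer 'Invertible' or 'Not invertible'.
\text{Invertible}

The MA(q) characteristic polynomial is P(z) = 1 + 0.512z + 0.743z^2.
Invertibility requires all roots to lie outside the unit circle, i.e. |z| > 1 for every root.
Set 1 + (0.512) z + (0.743) z^2 = 0, i.e. a z^2 + b z + c = 0 with a = 0.743, b = 0.512, c = 1.
Discriminant D = b^2 - 4ac = (0.512)^2 - 4*(0.743)*1 = 0.262144 - (2.972) = -2.709856.
D < 0, so the roots are the complex-conjugate pair z = (-b +/- i sqrt(-D)) / (2a) = -0.3445 +/- 1.1078i.
For a conjugate pair |z|^2 = z * conj(z) = (product of roots) = c/a = 1/(0.743) = 1.345895, so |z| = sqrt(1.345895) = 1.1601 for both roots.
Moduli of all roots: 1.1601, 1.1601.
All moduli strictly greater than 1? Yes.
Verdict: Invertible.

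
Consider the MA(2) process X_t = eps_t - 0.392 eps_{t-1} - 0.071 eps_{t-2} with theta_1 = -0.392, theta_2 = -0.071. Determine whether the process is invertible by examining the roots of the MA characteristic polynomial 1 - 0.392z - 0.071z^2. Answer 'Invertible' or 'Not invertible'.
\text{Invertible}

The MA(q) characteristic polynomial is P(z) = 1 - 0.392z - 0.071z^2.
Invertibility requires all roots to lie outside the unit circle, i.e. |z| > 1 for every root.
Set 1 + (-0.392) z + (-0.071) z^2 = 0, i.e. a z^2 + b z + c = 0 with a = -0.071, b = -0.392, c = 1.
Discriminant D = b^2 - 4ac = (-0.392)^2 - 4*(-0.071)*1 = 0.153664 - (-0.284) = 0.437664.
D >= 0, so the roots are real: z = (-b +/- sqrt(D)) / (2a) = (0.392 +/- 0.661562) / (-0.142).
  z_1 = (0.392 + 0.661562) / (-0.142) = -7.4194,   |z_1| = 7.4194.
  z_2 = (0.392 - 0.661562) / (-0.142) = 1.8983,   |z_2| = 1.8983.
Moduli of all roots: 7.4194, 1.8983.
All moduli strictly greater than 1? Yes.
Verdict: Invertible.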